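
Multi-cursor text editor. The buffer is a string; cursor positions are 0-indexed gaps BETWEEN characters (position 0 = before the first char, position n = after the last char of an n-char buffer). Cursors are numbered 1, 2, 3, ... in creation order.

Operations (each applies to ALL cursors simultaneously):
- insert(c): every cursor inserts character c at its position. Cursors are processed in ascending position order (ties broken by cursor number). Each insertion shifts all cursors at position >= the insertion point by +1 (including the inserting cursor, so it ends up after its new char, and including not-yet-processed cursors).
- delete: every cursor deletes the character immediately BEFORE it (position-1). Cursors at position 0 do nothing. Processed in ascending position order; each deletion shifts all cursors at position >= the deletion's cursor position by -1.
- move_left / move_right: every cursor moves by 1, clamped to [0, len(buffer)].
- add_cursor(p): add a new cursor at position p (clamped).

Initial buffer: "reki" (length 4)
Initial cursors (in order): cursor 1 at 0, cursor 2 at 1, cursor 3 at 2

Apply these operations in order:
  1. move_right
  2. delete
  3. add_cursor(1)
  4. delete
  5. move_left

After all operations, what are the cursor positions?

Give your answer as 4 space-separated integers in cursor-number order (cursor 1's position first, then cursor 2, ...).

Answer: 0 0 0 0

Derivation:
After op 1 (move_right): buffer="reki" (len 4), cursors c1@1 c2@2 c3@3, authorship ....
After op 2 (delete): buffer="i" (len 1), cursors c1@0 c2@0 c3@0, authorship .
After op 3 (add_cursor(1)): buffer="i" (len 1), cursors c1@0 c2@0 c3@0 c4@1, authorship .
After op 4 (delete): buffer="" (len 0), cursors c1@0 c2@0 c3@0 c4@0, authorship 
After op 5 (move_left): buffer="" (len 0), cursors c1@0 c2@0 c3@0 c4@0, authorship 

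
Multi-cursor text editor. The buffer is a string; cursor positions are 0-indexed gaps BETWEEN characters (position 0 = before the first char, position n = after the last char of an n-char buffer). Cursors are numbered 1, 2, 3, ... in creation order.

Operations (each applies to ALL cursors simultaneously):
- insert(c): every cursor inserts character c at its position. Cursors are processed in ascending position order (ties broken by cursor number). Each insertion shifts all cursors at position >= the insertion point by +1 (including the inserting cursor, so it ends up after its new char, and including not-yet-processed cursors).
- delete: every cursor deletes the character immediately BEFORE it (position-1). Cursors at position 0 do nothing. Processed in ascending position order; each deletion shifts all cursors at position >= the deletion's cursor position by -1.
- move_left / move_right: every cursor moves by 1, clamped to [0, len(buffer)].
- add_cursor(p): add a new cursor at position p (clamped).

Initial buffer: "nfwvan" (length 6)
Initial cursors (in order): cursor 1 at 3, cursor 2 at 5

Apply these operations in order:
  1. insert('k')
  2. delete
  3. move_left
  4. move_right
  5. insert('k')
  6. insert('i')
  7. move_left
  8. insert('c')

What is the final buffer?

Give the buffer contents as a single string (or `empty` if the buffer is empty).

Answer: nfwkcivakcin

Derivation:
After op 1 (insert('k')): buffer="nfwkvakn" (len 8), cursors c1@4 c2@7, authorship ...1..2.
After op 2 (delete): buffer="nfwvan" (len 6), cursors c1@3 c2@5, authorship ......
After op 3 (move_left): buffer="nfwvan" (len 6), cursors c1@2 c2@4, authorship ......
After op 4 (move_right): buffer="nfwvan" (len 6), cursors c1@3 c2@5, authorship ......
After op 5 (insert('k')): buffer="nfwkvakn" (len 8), cursors c1@4 c2@7, authorship ...1..2.
After op 6 (insert('i')): buffer="nfwkivakin" (len 10), cursors c1@5 c2@9, authorship ...11..22.
After op 7 (move_left): buffer="nfwkivakin" (len 10), cursors c1@4 c2@8, authorship ...11..22.
After op 8 (insert('c')): buffer="nfwkcivakcin" (len 12), cursors c1@5 c2@10, authorship ...111..222.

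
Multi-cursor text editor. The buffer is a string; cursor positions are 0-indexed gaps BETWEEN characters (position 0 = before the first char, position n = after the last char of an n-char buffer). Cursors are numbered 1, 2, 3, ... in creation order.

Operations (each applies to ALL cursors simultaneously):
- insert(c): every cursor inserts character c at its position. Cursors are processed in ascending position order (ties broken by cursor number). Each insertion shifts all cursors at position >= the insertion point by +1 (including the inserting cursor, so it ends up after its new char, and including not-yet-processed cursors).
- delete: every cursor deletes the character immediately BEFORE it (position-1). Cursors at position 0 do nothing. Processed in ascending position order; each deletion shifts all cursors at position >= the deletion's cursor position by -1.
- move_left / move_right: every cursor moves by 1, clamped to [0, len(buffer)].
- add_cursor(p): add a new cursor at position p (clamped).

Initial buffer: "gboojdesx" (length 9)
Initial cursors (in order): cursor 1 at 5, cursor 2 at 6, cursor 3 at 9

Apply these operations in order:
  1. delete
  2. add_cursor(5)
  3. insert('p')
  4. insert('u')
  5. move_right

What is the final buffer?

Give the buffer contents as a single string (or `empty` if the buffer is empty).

Answer: gbooppuuepuspu

Derivation:
After op 1 (delete): buffer="gbooes" (len 6), cursors c1@4 c2@4 c3@6, authorship ......
After op 2 (add_cursor(5)): buffer="gbooes" (len 6), cursors c1@4 c2@4 c4@5 c3@6, authorship ......
After op 3 (insert('p')): buffer="gbooppepsp" (len 10), cursors c1@6 c2@6 c4@8 c3@10, authorship ....12.4.3
After op 4 (insert('u')): buffer="gbooppuuepuspu" (len 14), cursors c1@8 c2@8 c4@11 c3@14, authorship ....1212.44.33
After op 5 (move_right): buffer="gbooppuuepuspu" (len 14), cursors c1@9 c2@9 c4@12 c3@14, authorship ....1212.44.33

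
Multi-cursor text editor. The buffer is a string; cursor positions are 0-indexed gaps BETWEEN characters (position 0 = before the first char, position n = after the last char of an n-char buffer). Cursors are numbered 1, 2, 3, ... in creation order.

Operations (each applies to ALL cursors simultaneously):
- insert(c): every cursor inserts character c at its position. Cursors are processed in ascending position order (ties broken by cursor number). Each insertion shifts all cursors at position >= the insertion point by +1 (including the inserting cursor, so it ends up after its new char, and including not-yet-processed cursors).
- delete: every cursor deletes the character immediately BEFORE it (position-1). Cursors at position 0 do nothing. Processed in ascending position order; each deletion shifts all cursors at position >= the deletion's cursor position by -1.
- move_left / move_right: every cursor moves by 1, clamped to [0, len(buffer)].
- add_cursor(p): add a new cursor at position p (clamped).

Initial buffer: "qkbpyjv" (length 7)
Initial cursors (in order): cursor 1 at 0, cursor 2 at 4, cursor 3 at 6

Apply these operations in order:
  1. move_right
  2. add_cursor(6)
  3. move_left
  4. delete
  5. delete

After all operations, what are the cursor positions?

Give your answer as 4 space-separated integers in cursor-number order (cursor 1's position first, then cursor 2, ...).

After op 1 (move_right): buffer="qkbpyjv" (len 7), cursors c1@1 c2@5 c3@7, authorship .......
After op 2 (add_cursor(6)): buffer="qkbpyjv" (len 7), cursors c1@1 c2@5 c4@6 c3@7, authorship .......
After op 3 (move_left): buffer="qkbpyjv" (len 7), cursors c1@0 c2@4 c4@5 c3@6, authorship .......
After op 4 (delete): buffer="qkbv" (len 4), cursors c1@0 c2@3 c3@3 c4@3, authorship ....
After op 5 (delete): buffer="v" (len 1), cursors c1@0 c2@0 c3@0 c4@0, authorship .

Answer: 0 0 0 0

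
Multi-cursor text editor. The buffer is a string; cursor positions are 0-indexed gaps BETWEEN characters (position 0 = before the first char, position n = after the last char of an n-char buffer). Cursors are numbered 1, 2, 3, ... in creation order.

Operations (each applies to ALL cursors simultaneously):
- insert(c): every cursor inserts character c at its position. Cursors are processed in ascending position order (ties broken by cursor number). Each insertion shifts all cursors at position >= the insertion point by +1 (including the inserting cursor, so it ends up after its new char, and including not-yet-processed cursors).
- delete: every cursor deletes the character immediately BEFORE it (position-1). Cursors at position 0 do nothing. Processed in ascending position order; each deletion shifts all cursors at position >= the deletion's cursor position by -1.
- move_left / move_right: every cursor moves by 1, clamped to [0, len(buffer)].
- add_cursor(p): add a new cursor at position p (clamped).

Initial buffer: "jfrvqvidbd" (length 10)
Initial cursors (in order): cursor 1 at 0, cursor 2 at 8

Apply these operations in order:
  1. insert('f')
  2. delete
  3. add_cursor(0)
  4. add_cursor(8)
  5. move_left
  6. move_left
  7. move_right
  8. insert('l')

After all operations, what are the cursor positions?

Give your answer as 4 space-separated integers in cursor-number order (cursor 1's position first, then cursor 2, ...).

Answer: 3 11 3 11

Derivation:
After op 1 (insert('f')): buffer="fjfrvqvidfbd" (len 12), cursors c1@1 c2@10, authorship 1........2..
After op 2 (delete): buffer="jfrvqvidbd" (len 10), cursors c1@0 c2@8, authorship ..........
After op 3 (add_cursor(0)): buffer="jfrvqvidbd" (len 10), cursors c1@0 c3@0 c2@8, authorship ..........
After op 4 (add_cursor(8)): buffer="jfrvqvidbd" (len 10), cursors c1@0 c3@0 c2@8 c4@8, authorship ..........
After op 5 (move_left): buffer="jfrvqvidbd" (len 10), cursors c1@0 c3@0 c2@7 c4@7, authorship ..........
After op 6 (move_left): buffer="jfrvqvidbd" (len 10), cursors c1@0 c3@0 c2@6 c4@6, authorship ..........
After op 7 (move_right): buffer="jfrvqvidbd" (len 10), cursors c1@1 c3@1 c2@7 c4@7, authorship ..........
After op 8 (insert('l')): buffer="jllfrvqvilldbd" (len 14), cursors c1@3 c3@3 c2@11 c4@11, authorship .13......24...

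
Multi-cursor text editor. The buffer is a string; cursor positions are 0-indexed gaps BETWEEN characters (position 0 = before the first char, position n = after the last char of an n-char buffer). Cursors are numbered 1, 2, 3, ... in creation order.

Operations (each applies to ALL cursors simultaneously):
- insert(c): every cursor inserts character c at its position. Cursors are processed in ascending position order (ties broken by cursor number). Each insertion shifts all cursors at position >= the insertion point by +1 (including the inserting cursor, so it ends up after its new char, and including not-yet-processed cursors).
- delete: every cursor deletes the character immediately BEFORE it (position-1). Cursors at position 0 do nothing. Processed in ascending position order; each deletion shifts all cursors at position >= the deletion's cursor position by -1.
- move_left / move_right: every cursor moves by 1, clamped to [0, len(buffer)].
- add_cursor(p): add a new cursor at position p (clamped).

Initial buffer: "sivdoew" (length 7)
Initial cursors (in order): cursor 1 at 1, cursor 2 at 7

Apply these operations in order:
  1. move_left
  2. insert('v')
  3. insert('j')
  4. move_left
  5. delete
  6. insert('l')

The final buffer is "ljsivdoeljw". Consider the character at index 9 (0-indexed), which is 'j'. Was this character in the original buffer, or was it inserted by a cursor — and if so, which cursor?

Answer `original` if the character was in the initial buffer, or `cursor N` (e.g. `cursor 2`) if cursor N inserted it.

Answer: cursor 2

Derivation:
After op 1 (move_left): buffer="sivdoew" (len 7), cursors c1@0 c2@6, authorship .......
After op 2 (insert('v')): buffer="vsivdoevw" (len 9), cursors c1@1 c2@8, authorship 1......2.
After op 3 (insert('j')): buffer="vjsivdoevjw" (len 11), cursors c1@2 c2@10, authorship 11......22.
After op 4 (move_left): buffer="vjsivdoevjw" (len 11), cursors c1@1 c2@9, authorship 11......22.
After op 5 (delete): buffer="jsivdoejw" (len 9), cursors c1@0 c2@7, authorship 1......2.
After op 6 (insert('l')): buffer="ljsivdoeljw" (len 11), cursors c1@1 c2@9, authorship 11......22.
Authorship (.=original, N=cursor N): 1 1 . . . . . . 2 2 .
Index 9: author = 2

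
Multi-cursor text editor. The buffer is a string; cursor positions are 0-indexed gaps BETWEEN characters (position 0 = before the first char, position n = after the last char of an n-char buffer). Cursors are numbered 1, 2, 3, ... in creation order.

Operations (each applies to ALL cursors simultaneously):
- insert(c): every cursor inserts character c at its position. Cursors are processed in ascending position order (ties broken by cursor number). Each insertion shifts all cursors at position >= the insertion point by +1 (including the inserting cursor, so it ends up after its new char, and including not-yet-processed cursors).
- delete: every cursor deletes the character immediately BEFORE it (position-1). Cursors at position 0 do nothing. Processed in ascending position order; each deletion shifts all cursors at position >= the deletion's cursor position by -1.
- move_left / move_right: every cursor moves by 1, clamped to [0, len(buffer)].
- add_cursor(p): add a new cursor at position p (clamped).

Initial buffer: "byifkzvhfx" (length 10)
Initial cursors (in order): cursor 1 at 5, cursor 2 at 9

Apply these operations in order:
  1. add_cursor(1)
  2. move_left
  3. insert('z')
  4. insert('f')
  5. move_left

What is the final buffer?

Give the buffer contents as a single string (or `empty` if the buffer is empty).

After op 1 (add_cursor(1)): buffer="byifkzvhfx" (len 10), cursors c3@1 c1@5 c2@9, authorship ..........
After op 2 (move_left): buffer="byifkzvhfx" (len 10), cursors c3@0 c1@4 c2@8, authorship ..........
After op 3 (insert('z')): buffer="zbyifzkzvhzfx" (len 13), cursors c3@1 c1@6 c2@11, authorship 3....1....2..
After op 4 (insert('f')): buffer="zfbyifzfkzvhzffx" (len 16), cursors c3@2 c1@8 c2@14, authorship 33....11....22..
After op 5 (move_left): buffer="zfbyifzfkzvhzffx" (len 16), cursors c3@1 c1@7 c2@13, authorship 33....11....22..

Answer: zfbyifzfkzvhzffx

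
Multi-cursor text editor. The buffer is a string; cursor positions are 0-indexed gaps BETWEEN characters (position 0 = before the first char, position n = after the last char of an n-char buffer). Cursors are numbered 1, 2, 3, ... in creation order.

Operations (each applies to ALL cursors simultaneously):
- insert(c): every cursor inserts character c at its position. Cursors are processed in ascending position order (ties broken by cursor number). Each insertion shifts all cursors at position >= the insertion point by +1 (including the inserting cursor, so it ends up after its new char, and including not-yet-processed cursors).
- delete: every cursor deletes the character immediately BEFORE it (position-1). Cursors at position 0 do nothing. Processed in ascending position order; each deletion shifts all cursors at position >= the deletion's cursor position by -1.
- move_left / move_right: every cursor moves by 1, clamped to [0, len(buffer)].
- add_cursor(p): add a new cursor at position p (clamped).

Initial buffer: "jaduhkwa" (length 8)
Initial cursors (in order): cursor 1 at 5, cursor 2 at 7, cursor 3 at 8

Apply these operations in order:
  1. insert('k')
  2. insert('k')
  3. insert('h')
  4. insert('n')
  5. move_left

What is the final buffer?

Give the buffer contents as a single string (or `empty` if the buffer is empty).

After op 1 (insert('k')): buffer="jaduhkkwkak" (len 11), cursors c1@6 c2@9 c3@11, authorship .....1..2.3
After op 2 (insert('k')): buffer="jaduhkkkwkkakk" (len 14), cursors c1@7 c2@11 c3@14, authorship .....11..22.33
After op 3 (insert('h')): buffer="jaduhkkhkwkkhakkh" (len 17), cursors c1@8 c2@13 c3@17, authorship .....111..222.333
After op 4 (insert('n')): buffer="jaduhkkhnkwkkhnakkhn" (len 20), cursors c1@9 c2@15 c3@20, authorship .....1111..2222.3333
After op 5 (move_left): buffer="jaduhkkhnkwkkhnakkhn" (len 20), cursors c1@8 c2@14 c3@19, authorship .....1111..2222.3333

Answer: jaduhkkhnkwkkhnakkhn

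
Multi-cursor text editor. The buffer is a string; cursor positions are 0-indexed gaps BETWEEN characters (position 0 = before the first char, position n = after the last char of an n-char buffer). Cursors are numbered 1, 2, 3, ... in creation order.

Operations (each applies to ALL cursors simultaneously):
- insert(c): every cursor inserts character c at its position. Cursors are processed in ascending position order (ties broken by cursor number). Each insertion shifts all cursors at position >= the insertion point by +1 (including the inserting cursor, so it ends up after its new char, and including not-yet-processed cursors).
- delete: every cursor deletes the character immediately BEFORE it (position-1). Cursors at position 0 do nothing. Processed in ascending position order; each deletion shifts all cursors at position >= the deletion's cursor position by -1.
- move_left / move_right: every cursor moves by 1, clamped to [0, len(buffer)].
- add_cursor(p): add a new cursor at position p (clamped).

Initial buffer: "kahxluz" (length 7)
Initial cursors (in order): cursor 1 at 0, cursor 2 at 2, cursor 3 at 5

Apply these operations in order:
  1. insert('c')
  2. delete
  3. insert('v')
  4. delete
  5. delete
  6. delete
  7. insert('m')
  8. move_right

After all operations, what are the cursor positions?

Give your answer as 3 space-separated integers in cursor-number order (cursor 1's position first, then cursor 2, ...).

After op 1 (insert('c')): buffer="ckachxlcuz" (len 10), cursors c1@1 c2@4 c3@8, authorship 1..2...3..
After op 2 (delete): buffer="kahxluz" (len 7), cursors c1@0 c2@2 c3@5, authorship .......
After op 3 (insert('v')): buffer="vkavhxlvuz" (len 10), cursors c1@1 c2@4 c3@8, authorship 1..2...3..
After op 4 (delete): buffer="kahxluz" (len 7), cursors c1@0 c2@2 c3@5, authorship .......
After op 5 (delete): buffer="khxuz" (len 5), cursors c1@0 c2@1 c3@3, authorship .....
After op 6 (delete): buffer="huz" (len 3), cursors c1@0 c2@0 c3@1, authorship ...
After op 7 (insert('m')): buffer="mmhmuz" (len 6), cursors c1@2 c2@2 c3@4, authorship 12.3..
After op 8 (move_right): buffer="mmhmuz" (len 6), cursors c1@3 c2@3 c3@5, authorship 12.3..

Answer: 3 3 5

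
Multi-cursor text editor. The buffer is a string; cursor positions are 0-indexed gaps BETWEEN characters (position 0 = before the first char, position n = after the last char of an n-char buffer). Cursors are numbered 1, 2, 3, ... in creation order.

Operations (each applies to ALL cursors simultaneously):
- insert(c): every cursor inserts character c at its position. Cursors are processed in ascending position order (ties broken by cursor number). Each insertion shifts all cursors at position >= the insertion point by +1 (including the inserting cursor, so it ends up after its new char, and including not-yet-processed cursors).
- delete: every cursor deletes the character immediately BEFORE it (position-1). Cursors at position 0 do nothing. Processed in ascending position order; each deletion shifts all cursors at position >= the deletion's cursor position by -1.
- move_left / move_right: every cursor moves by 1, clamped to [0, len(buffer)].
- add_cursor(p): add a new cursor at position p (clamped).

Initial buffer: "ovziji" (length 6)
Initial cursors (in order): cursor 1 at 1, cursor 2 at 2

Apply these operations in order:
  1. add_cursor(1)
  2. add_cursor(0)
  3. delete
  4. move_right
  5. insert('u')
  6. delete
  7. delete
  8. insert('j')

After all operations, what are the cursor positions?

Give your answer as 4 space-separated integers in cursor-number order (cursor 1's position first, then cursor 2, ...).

After op 1 (add_cursor(1)): buffer="ovziji" (len 6), cursors c1@1 c3@1 c2@2, authorship ......
After op 2 (add_cursor(0)): buffer="ovziji" (len 6), cursors c4@0 c1@1 c3@1 c2@2, authorship ......
After op 3 (delete): buffer="ziji" (len 4), cursors c1@0 c2@0 c3@0 c4@0, authorship ....
After op 4 (move_right): buffer="ziji" (len 4), cursors c1@1 c2@1 c3@1 c4@1, authorship ....
After op 5 (insert('u')): buffer="zuuuuiji" (len 8), cursors c1@5 c2@5 c3@5 c4@5, authorship .1234...
After op 6 (delete): buffer="ziji" (len 4), cursors c1@1 c2@1 c3@1 c4@1, authorship ....
After op 7 (delete): buffer="iji" (len 3), cursors c1@0 c2@0 c3@0 c4@0, authorship ...
After op 8 (insert('j')): buffer="jjjjiji" (len 7), cursors c1@4 c2@4 c3@4 c4@4, authorship 1234...

Answer: 4 4 4 4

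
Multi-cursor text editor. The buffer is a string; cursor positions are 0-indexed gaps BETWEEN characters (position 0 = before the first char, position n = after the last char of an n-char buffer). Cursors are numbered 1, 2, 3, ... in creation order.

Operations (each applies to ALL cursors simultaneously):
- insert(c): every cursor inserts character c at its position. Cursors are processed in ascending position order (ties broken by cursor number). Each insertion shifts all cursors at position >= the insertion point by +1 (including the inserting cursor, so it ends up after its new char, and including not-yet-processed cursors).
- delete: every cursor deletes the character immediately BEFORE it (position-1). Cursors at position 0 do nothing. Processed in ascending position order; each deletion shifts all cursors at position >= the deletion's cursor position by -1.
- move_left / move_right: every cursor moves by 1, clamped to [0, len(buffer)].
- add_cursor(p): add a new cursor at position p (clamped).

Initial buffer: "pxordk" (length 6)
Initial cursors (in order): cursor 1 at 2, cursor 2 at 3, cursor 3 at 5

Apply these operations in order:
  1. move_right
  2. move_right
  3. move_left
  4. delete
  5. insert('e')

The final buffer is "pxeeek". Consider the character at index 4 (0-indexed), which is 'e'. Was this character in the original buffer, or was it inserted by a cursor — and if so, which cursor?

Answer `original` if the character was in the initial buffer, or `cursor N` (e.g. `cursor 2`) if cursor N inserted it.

Answer: cursor 3

Derivation:
After op 1 (move_right): buffer="pxordk" (len 6), cursors c1@3 c2@4 c3@6, authorship ......
After op 2 (move_right): buffer="pxordk" (len 6), cursors c1@4 c2@5 c3@6, authorship ......
After op 3 (move_left): buffer="pxordk" (len 6), cursors c1@3 c2@4 c3@5, authorship ......
After op 4 (delete): buffer="pxk" (len 3), cursors c1@2 c2@2 c3@2, authorship ...
After op 5 (insert('e')): buffer="pxeeek" (len 6), cursors c1@5 c2@5 c3@5, authorship ..123.
Authorship (.=original, N=cursor N): . . 1 2 3 .
Index 4: author = 3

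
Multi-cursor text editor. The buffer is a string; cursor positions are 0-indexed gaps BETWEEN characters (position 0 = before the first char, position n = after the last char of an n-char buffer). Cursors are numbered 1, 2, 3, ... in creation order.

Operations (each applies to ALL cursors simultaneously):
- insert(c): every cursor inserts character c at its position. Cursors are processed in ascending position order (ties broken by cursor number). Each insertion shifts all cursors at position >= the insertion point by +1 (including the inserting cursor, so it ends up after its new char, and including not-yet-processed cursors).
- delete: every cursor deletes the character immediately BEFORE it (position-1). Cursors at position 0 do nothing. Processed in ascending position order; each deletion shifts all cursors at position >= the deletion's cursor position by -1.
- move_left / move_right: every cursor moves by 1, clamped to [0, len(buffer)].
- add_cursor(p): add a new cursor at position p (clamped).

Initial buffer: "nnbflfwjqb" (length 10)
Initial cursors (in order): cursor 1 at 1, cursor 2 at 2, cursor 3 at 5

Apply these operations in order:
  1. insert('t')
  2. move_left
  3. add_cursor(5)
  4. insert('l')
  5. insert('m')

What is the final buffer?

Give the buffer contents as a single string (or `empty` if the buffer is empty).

Answer: nlmtnlmtblmfllmtfwjqb

Derivation:
After op 1 (insert('t')): buffer="ntntbfltfwjqb" (len 13), cursors c1@2 c2@4 c3@8, authorship .1.2...3.....
After op 2 (move_left): buffer="ntntbfltfwjqb" (len 13), cursors c1@1 c2@3 c3@7, authorship .1.2...3.....
After op 3 (add_cursor(5)): buffer="ntntbfltfwjqb" (len 13), cursors c1@1 c2@3 c4@5 c3@7, authorship .1.2...3.....
After op 4 (insert('l')): buffer="nltnltblflltfwjqb" (len 17), cursors c1@2 c2@5 c4@8 c3@11, authorship .11.22.4..33.....
After op 5 (insert('m')): buffer="nlmtnlmtblmfllmtfwjqb" (len 21), cursors c1@3 c2@7 c4@11 c3@15, authorship .111.222.44..333.....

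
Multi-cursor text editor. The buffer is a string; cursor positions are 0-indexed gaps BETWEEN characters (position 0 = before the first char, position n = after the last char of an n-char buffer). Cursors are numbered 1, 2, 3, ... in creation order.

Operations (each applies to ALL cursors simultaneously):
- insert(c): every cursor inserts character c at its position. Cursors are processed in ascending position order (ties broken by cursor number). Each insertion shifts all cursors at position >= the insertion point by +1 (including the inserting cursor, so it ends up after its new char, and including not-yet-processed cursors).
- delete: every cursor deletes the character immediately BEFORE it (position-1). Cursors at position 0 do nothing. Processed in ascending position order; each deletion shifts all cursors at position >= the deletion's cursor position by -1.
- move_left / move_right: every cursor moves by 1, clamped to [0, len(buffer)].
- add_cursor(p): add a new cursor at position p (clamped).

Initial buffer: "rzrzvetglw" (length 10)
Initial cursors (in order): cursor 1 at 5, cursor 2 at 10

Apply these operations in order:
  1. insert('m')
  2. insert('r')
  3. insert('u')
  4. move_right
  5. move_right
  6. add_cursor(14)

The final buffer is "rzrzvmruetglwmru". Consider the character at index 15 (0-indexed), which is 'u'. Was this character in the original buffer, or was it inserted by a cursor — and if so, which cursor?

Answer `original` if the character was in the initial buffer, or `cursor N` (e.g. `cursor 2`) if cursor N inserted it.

Answer: cursor 2

Derivation:
After op 1 (insert('m')): buffer="rzrzvmetglwm" (len 12), cursors c1@6 c2@12, authorship .....1.....2
After op 2 (insert('r')): buffer="rzrzvmretglwmr" (len 14), cursors c1@7 c2@14, authorship .....11.....22
After op 3 (insert('u')): buffer="rzrzvmruetglwmru" (len 16), cursors c1@8 c2@16, authorship .....111.....222
After op 4 (move_right): buffer="rzrzvmruetglwmru" (len 16), cursors c1@9 c2@16, authorship .....111.....222
After op 5 (move_right): buffer="rzrzvmruetglwmru" (len 16), cursors c1@10 c2@16, authorship .....111.....222
After op 6 (add_cursor(14)): buffer="rzrzvmruetglwmru" (len 16), cursors c1@10 c3@14 c2@16, authorship .....111.....222
Authorship (.=original, N=cursor N): . . . . . 1 1 1 . . . . . 2 2 2
Index 15: author = 2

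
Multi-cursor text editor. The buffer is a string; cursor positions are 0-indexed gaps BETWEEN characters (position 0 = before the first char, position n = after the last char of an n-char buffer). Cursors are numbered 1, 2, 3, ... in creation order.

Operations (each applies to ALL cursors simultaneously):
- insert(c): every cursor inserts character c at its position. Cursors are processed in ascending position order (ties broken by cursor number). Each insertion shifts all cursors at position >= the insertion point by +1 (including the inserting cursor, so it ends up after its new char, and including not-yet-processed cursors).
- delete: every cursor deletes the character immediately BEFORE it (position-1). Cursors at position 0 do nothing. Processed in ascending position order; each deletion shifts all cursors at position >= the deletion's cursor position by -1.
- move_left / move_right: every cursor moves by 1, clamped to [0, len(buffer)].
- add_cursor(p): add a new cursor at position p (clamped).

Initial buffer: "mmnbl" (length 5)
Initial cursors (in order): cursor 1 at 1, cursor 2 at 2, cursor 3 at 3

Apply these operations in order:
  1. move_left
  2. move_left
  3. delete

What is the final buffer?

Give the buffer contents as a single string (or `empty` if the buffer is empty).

After op 1 (move_left): buffer="mmnbl" (len 5), cursors c1@0 c2@1 c3@2, authorship .....
After op 2 (move_left): buffer="mmnbl" (len 5), cursors c1@0 c2@0 c3@1, authorship .....
After op 3 (delete): buffer="mnbl" (len 4), cursors c1@0 c2@0 c3@0, authorship ....

Answer: mnbl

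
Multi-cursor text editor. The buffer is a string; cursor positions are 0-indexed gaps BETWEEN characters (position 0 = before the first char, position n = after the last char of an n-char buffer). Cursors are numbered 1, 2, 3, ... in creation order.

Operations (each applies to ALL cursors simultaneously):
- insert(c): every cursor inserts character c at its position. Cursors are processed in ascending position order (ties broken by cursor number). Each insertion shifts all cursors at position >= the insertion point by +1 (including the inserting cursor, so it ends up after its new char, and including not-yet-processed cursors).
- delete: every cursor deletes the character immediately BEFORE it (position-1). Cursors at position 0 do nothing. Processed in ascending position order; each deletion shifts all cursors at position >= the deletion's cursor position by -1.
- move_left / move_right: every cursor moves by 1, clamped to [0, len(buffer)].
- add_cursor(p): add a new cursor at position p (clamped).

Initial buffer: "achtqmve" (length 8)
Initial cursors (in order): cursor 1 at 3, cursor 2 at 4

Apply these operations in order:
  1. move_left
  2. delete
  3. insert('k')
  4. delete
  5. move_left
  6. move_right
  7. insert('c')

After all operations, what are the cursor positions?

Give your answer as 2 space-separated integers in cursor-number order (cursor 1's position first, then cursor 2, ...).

Answer: 3 3

Derivation:
After op 1 (move_left): buffer="achtqmve" (len 8), cursors c1@2 c2@3, authorship ........
After op 2 (delete): buffer="atqmve" (len 6), cursors c1@1 c2@1, authorship ......
After op 3 (insert('k')): buffer="akktqmve" (len 8), cursors c1@3 c2@3, authorship .12.....
After op 4 (delete): buffer="atqmve" (len 6), cursors c1@1 c2@1, authorship ......
After op 5 (move_left): buffer="atqmve" (len 6), cursors c1@0 c2@0, authorship ......
After op 6 (move_right): buffer="atqmve" (len 6), cursors c1@1 c2@1, authorship ......
After op 7 (insert('c')): buffer="acctqmve" (len 8), cursors c1@3 c2@3, authorship .12.....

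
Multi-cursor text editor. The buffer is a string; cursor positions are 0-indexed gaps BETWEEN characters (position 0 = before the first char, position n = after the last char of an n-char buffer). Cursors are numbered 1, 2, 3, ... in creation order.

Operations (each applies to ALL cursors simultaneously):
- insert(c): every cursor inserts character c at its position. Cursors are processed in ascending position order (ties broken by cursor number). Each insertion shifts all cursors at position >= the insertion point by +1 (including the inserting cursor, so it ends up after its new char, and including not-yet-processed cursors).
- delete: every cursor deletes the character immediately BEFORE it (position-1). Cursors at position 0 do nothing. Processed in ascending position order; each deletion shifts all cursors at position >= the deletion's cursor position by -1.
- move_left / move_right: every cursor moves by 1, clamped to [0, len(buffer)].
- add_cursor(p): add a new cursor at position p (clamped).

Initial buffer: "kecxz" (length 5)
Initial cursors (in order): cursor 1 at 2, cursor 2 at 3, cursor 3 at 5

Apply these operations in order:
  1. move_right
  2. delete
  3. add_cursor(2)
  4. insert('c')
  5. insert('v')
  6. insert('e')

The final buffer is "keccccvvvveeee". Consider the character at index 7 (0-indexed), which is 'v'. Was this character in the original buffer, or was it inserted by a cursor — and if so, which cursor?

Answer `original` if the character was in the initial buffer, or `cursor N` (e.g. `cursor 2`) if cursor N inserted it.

Answer: cursor 2

Derivation:
After op 1 (move_right): buffer="kecxz" (len 5), cursors c1@3 c2@4 c3@5, authorship .....
After op 2 (delete): buffer="ke" (len 2), cursors c1@2 c2@2 c3@2, authorship ..
After op 3 (add_cursor(2)): buffer="ke" (len 2), cursors c1@2 c2@2 c3@2 c4@2, authorship ..
After op 4 (insert('c')): buffer="kecccc" (len 6), cursors c1@6 c2@6 c3@6 c4@6, authorship ..1234
After op 5 (insert('v')): buffer="keccccvvvv" (len 10), cursors c1@10 c2@10 c3@10 c4@10, authorship ..12341234
After op 6 (insert('e')): buffer="keccccvvvveeee" (len 14), cursors c1@14 c2@14 c3@14 c4@14, authorship ..123412341234
Authorship (.=original, N=cursor N): . . 1 2 3 4 1 2 3 4 1 2 3 4
Index 7: author = 2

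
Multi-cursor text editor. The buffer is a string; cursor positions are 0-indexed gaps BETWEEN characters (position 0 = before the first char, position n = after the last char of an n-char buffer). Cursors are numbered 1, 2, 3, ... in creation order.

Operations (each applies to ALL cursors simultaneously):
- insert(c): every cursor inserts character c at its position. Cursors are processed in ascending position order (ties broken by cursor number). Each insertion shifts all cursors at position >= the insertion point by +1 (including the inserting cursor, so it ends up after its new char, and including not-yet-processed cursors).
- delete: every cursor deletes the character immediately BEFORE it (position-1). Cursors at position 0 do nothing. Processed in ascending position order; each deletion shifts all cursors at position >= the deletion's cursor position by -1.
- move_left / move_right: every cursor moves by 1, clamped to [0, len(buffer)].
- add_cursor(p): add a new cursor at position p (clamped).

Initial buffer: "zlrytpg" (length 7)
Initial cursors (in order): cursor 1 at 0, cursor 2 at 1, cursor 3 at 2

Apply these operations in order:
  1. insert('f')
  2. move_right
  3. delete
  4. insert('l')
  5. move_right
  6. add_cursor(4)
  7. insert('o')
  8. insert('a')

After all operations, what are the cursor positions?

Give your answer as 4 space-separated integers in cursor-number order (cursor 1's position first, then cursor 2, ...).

Answer: 5 11 15 8

Derivation:
After op 1 (insert('f')): buffer="fzflfrytpg" (len 10), cursors c1@1 c2@3 c3@5, authorship 1.2.3.....
After op 2 (move_right): buffer="fzflfrytpg" (len 10), cursors c1@2 c2@4 c3@6, authorship 1.2.3.....
After op 3 (delete): buffer="fffytpg" (len 7), cursors c1@1 c2@2 c3@3, authorship 123....
After op 4 (insert('l')): buffer="flflflytpg" (len 10), cursors c1@2 c2@4 c3@6, authorship 112233....
After op 5 (move_right): buffer="flflflytpg" (len 10), cursors c1@3 c2@5 c3@7, authorship 112233....
After op 6 (add_cursor(4)): buffer="flflflytpg" (len 10), cursors c1@3 c4@4 c2@5 c3@7, authorship 112233....
After op 7 (insert('o')): buffer="flfolofolyotpg" (len 14), cursors c1@4 c4@6 c2@8 c3@11, authorship 112124323.3...
After op 8 (insert('a')): buffer="flfoaloafoalyoatpg" (len 18), cursors c1@5 c4@8 c2@11 c3@15, authorship 112112443223.33...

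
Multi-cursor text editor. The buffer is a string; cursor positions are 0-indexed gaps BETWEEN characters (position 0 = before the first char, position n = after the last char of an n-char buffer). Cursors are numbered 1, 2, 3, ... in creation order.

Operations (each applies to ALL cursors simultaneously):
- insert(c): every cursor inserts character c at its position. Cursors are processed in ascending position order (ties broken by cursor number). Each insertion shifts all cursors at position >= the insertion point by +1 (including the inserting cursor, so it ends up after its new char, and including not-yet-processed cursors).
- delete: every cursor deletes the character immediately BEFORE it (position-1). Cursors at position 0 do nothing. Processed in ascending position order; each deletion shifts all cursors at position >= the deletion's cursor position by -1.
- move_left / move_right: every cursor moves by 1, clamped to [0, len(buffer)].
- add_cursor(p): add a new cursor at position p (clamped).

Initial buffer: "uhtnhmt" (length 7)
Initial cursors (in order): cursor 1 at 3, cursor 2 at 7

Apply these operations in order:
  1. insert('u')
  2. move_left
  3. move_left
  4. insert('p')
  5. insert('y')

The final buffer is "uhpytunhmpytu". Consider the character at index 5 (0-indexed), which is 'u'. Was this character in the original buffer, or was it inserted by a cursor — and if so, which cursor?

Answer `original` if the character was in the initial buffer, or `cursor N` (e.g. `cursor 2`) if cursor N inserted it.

After op 1 (insert('u')): buffer="uhtunhmtu" (len 9), cursors c1@4 c2@9, authorship ...1....2
After op 2 (move_left): buffer="uhtunhmtu" (len 9), cursors c1@3 c2@8, authorship ...1....2
After op 3 (move_left): buffer="uhtunhmtu" (len 9), cursors c1@2 c2@7, authorship ...1....2
After op 4 (insert('p')): buffer="uhptunhmptu" (len 11), cursors c1@3 c2@9, authorship ..1.1...2.2
After op 5 (insert('y')): buffer="uhpytunhmpytu" (len 13), cursors c1@4 c2@11, authorship ..11.1...22.2
Authorship (.=original, N=cursor N): . . 1 1 . 1 . . . 2 2 . 2
Index 5: author = 1

Answer: cursor 1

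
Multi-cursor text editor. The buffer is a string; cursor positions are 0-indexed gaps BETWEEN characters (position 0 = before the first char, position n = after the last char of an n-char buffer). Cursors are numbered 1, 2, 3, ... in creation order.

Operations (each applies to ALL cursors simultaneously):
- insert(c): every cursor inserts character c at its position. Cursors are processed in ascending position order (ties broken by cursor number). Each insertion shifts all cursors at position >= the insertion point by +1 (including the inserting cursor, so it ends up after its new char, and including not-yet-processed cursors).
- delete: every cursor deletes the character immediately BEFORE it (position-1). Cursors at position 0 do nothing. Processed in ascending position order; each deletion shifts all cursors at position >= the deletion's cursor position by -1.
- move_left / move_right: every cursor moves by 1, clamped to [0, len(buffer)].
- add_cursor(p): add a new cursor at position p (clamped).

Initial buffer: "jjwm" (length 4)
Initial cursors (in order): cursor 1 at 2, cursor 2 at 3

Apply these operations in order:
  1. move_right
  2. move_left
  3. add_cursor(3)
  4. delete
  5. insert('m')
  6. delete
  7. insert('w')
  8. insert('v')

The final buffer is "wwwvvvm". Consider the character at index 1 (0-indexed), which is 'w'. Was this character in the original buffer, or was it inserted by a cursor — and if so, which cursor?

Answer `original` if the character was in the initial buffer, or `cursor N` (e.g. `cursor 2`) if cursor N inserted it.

After op 1 (move_right): buffer="jjwm" (len 4), cursors c1@3 c2@4, authorship ....
After op 2 (move_left): buffer="jjwm" (len 4), cursors c1@2 c2@3, authorship ....
After op 3 (add_cursor(3)): buffer="jjwm" (len 4), cursors c1@2 c2@3 c3@3, authorship ....
After op 4 (delete): buffer="m" (len 1), cursors c1@0 c2@0 c3@0, authorship .
After op 5 (insert('m')): buffer="mmmm" (len 4), cursors c1@3 c2@3 c3@3, authorship 123.
After op 6 (delete): buffer="m" (len 1), cursors c1@0 c2@0 c3@0, authorship .
After op 7 (insert('w')): buffer="wwwm" (len 4), cursors c1@3 c2@3 c3@3, authorship 123.
After op 8 (insert('v')): buffer="wwwvvvm" (len 7), cursors c1@6 c2@6 c3@6, authorship 123123.
Authorship (.=original, N=cursor N): 1 2 3 1 2 3 .
Index 1: author = 2

Answer: cursor 2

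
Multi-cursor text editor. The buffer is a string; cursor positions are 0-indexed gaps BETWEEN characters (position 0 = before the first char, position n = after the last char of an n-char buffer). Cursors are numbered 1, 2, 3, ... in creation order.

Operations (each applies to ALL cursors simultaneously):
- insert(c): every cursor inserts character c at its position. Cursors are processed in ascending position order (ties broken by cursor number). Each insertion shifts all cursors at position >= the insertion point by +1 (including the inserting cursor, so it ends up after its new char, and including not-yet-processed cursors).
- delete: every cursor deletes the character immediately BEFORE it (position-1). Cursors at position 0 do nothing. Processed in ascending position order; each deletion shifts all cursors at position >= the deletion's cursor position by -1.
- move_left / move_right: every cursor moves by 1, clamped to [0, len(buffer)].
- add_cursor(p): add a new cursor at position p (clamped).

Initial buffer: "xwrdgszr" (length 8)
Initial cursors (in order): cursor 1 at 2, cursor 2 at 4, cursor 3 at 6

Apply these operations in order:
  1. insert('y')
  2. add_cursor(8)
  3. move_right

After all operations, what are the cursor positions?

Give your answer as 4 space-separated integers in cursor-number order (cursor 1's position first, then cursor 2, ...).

Answer: 4 7 10 9

Derivation:
After op 1 (insert('y')): buffer="xwyrdygsyzr" (len 11), cursors c1@3 c2@6 c3@9, authorship ..1..2..3..
After op 2 (add_cursor(8)): buffer="xwyrdygsyzr" (len 11), cursors c1@3 c2@6 c4@8 c3@9, authorship ..1..2..3..
After op 3 (move_right): buffer="xwyrdygsyzr" (len 11), cursors c1@4 c2@7 c4@9 c3@10, authorship ..1..2..3..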